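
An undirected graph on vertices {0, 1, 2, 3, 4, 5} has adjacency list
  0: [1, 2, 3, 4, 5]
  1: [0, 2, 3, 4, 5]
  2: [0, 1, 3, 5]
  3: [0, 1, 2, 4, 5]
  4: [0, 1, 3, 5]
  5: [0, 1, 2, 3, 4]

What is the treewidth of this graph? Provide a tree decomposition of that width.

Each bag holds 5 vertices, so the decomposition has width 4, which upper-bounds the treewidth. On the other hand G contains the 5-clique {0, 1, 2, 3, 5}. A clique must lie in a single bag of any decomposition, so no decomposition can have width below 4. Therefore the treewidth is 4.

Treewidth 4.
Bags: B1 = {0, 1, 2, 3, 5}  B2 = {0, 1, 3, 4, 5}
Tree: B1–B2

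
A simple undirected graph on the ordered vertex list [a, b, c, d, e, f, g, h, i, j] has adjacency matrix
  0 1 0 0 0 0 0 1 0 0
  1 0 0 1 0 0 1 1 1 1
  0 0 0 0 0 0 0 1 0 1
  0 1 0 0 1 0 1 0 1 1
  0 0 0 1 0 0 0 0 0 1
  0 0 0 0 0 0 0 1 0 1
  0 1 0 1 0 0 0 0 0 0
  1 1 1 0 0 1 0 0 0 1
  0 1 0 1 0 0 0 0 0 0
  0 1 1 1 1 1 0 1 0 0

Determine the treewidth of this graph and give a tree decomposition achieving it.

The largest bag has 3 vertices, giving width 2; this decomposition certifies tw(G) ≤ 2. For the lower bound, the 3 vertices {d, e, j} are pairwise adjacent, and any tree decomposition puts a clique entirely inside one bag — forcing width ≥ 2. Hence tw(G) = 2 exactly.

Treewidth 2.
Bags: B1 = {f, h, j}  B2 = {b, h, j}  B3 = {b, d, j}  B4 = {b, d, i}  B5 = {a, b, h}  B6 = {d, e, j}  B7 = {c, h, j}  B8 = {b, d, g}
Tree: B1–B2, B2–B3, B3–B4, B2–B5, B3–B6, B1–B7, B3–B8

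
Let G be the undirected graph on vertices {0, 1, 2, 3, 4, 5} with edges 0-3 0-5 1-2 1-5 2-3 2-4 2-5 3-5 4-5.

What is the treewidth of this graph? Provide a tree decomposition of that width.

Treewidth 2.
One optimal decomposition is:
Bags: B1 = {2, 3, 5}  B2 = {1, 2, 5}  B3 = {2, 4, 5}  B4 = {0, 3, 5}
Tree: B1–B2, B2–B3, B1–B4

The largest bag has 3 vertices, giving width 2; this decomposition certifies tw(G) ≤ 2. For the lower bound, the 3 vertices {0, 3, 5} are pairwise adjacent, and any tree decomposition puts a clique entirely inside one bag — forcing width ≥ 2. The upper and lower bounds meet at 2, so that is the treewidth.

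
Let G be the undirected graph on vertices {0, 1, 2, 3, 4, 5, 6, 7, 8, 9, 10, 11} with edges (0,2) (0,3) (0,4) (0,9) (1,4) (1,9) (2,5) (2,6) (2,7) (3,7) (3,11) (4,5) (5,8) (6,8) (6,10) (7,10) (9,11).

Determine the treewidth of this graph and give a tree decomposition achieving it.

Treewidth 3.
Bags: B1 = {1, 3, 9, 11}  B2 = {0, 1, 3, 9}  B3 = {0, 1, 3, 4}  B4 = {0, 3, 4, 7}  B5 = {0, 2, 4, 7}  B6 = {2, 4, 5, 7}  B7 = {2, 5, 7, 10}  B8 = {2, 5, 6, 10}  B9 = {5, 6, 8, 10}
Tree: B1–B2, B2–B3, B3–B4, B4–B5, B5–B6, B6–B7, B7–B8, B8–B9

The largest bag has 4 vertices, giving width 3; this decomposition certifies tw(G) ≤ 3. For the lower bound: the 4 vertex sets {1,9,11}, {3}, {0}, {2,4,5,7} are disjoint, each induces a connected subgraph, and every pair is joined by at least one edge of G. Contracting each set to a single vertex therefore yields K_{4} as a minor, and since treewidth is minor-monotone, tw(G) ≥ tw(K_{4}) = 3. Therefore the treewidth is 3.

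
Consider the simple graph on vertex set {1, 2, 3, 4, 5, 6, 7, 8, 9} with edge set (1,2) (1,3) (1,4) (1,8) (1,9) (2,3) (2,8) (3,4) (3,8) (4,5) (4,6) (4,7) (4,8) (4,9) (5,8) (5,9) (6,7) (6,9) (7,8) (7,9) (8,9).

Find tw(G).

3

A width-3 tree decomposition is:
Bags: B1 = {1, 4, 8, 9}  B2 = {4, 7, 8, 9}  B3 = {1, 3, 4, 8}  B4 = {1, 2, 3, 8}  B5 = {4, 6, 7, 9}  B6 = {4, 5, 8, 9}
Tree: B1–B2, B1–B3, B3–B4, B2–B5, B2–B6
Every bag has size at most 4, so the width is 4 − 1 = 3 and tw(G) ≤ 3. For the lower bound, the 4 vertices {1, 2, 3, 8} are pairwise adjacent, and any tree decomposition puts a clique entirely inside one bag — forcing width ≥ 3. Hence tw(G) = 3 exactly.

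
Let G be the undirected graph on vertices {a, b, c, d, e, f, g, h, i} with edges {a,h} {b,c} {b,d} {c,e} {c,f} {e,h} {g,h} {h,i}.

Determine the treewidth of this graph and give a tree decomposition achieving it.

Treewidth 1.
One such decomposition:
Bags: B1 = {b, c}  B2 = {c, e}  B3 = {e, h}  B4 = {b, d}  B5 = {a, h}  B6 = {h, i}  B7 = {c, f}  B8 = {g, h}
Tree: B1–B2, B2–B3, B1–B4, B3–B5, B5–B6, B2–B7, B3–B8

The largest bag has 2 vertices, giving width 1; this decomposition certifies tw(G) ≤ 1. Any graph with an edge has treewidth ≥ 1, and G has the edge b–c. Therefore the treewidth is 1.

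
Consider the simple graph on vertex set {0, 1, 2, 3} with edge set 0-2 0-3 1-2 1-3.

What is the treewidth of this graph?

A width-2 tree decomposition is:
Bags: B1 = {0, 1, 2}  B2 = {0, 1, 3}
Tree: B1–B2
The largest bag has 3 vertices, giving width 2; this decomposition certifies tw(G) ≤ 2. The edges 0–2–1–3–0 form a cycle, so G is not a tree and its treewidth is at least 2. Combining the bounds, tw(G) = 2.

2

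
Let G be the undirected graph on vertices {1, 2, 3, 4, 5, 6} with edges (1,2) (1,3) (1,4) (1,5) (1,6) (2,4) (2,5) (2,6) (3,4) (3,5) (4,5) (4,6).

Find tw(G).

A width-3 tree decomposition is:
Bags: B1 = {1, 3, 4, 5}  B2 = {1, 2, 4, 5}  B3 = {1, 2, 4, 6}
Tree: B1–B2, B2–B3
Every bag has size at most 4, so the width is 4 − 1 = 3 and tw(G) ≤ 3. For the lower bound, the 4 vertices {1, 2, 4, 5} are pairwise adjacent, and any tree decomposition puts a clique entirely inside one bag — forcing width ≥ 3. Hence tw(G) = 3 exactly.

3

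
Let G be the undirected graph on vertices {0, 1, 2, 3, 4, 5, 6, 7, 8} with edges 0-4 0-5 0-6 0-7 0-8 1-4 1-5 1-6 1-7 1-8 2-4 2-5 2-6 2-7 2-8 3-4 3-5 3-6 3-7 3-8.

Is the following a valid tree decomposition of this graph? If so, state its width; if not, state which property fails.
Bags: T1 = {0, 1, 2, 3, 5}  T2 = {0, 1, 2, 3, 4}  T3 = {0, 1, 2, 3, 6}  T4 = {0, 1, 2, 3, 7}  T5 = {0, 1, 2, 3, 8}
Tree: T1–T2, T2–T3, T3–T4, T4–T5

Every vertex of G appears in some bag (union = {0, 1, 2, 3, 4, 5, 6, 7, 8}); every edge is covered by a bag; and for each vertex v the set of bags containing v is connected in the bag tree. The decomposition is therefore valid. The largest bag has 5 vertices, so the width is 4.

Yes; width 4.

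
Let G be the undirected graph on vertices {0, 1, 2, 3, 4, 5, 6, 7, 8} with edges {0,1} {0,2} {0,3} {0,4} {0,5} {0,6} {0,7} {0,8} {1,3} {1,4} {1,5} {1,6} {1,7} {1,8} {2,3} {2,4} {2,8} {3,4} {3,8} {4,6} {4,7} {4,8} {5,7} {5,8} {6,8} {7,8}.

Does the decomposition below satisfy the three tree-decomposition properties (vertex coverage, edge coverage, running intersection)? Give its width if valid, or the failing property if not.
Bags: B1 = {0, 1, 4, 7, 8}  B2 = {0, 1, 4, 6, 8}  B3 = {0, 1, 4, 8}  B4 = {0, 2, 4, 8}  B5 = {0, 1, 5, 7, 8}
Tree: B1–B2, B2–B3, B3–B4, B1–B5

No — vertex 3 appears in no bag.

A tree decomposition must satisfy three properties: every vertex lies in some bag; for every edge, both endpoints lie together in some bag; and for every vertex, the bags containing it form a connected subtree. Here vertex 3 appears in no bag, so the decomposition is invalid.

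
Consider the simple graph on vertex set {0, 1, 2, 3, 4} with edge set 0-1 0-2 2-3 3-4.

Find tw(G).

A width-1 tree decomposition is:
Bags: B1 = {0, 1}  B2 = {0, 2}  B3 = {2, 3}  B4 = {3, 4}
Tree: B1–B2, B2–B3, B3–B4
The largest bag has 2 vertices, giving width 1; this decomposition certifies tw(G) ≤ 1. Any graph with an edge has treewidth ≥ 1, and G has the edge 1–0. The upper and lower bounds meet at 1, so that is the treewidth.

1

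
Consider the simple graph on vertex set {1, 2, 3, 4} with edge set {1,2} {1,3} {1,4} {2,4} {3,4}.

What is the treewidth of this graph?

A width-2 tree decomposition is:
Bags: B1 = {1, 3, 4}  B2 = {1, 2, 4}
Tree: B1–B2
Every bag has size at most 3, so the width is 3 − 1 = 2 and tw(G) ≤ 2. For the lower bound, the 3 vertices {1, 2, 4} are pairwise adjacent, and any tree decomposition puts a clique entirely inside one bag — forcing width ≥ 2. Therefore the treewidth is 2.

2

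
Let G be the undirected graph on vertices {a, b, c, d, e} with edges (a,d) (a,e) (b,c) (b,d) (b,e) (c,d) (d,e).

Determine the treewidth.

A width-2 tree decomposition is:
Bags: B1 = {b, d, e}  B2 = {a, d, e}  B3 = {b, c, d}
Tree: B1–B2, B1–B3
Every bag has size at most 3, so the width is 3 − 1 = 2 and tw(G) ≤ 2. For the lower bound, the 3 vertices {a, d, e} are pairwise adjacent, and any tree decomposition puts a clique entirely inside one bag — forcing width ≥ 2. The upper and lower bounds meet at 2, so that is the treewidth.

2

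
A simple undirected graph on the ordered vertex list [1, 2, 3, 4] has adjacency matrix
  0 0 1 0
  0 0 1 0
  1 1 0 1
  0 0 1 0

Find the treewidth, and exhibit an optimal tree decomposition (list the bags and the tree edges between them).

The largest bag has 2 vertices, giving width 1; this decomposition certifies tw(G) ≤ 1. Since G has at least one edge (e.g. 4–3), it is not an edgeless graph, so tw(G) ≥ 1. Combining the bounds, tw(G) = 1.

Treewidth 1.
One such decomposition:
Bags: B1 = {3, 4}  B2 = {2, 3}  B3 = {1, 3}
Tree: B1–B2, B1–B3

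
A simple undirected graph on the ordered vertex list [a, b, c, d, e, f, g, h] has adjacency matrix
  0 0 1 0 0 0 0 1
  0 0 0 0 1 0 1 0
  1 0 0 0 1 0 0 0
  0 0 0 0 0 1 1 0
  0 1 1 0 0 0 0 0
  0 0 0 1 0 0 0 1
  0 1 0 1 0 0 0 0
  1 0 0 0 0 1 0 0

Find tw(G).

2

A width-2 tree decomposition is:
Bags: B1 = {d, f, h}  B2 = {d, g, h}  B3 = {b, g, h}  B4 = {b, e, h}  B5 = {c, e, h}  B6 = {a, c, h}
Tree: B1–B2, B2–B3, B3–B4, B4–B5, B5–B6
Each bag holds 3 vertices, so the decomposition has width 2, which upper-bounds the treewidth. For the lower bound, G contains the cycle h–f–d–g–b–e–c–a–h, so G is not a forest; only forests have treewidth ≤ 1, hence tw(G) ≥ 2. The upper and lower bounds meet at 2, so that is the treewidth.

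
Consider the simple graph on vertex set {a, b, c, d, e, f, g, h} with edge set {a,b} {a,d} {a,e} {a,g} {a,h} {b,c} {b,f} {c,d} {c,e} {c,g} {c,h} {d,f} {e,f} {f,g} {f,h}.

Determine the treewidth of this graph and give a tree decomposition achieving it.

Each bag holds 4 vertices, so the decomposition has width 3, which upper-bounds the treewidth. For the lower bound: the 4 vertex sets {c,h}, {d,f}, {a}, {g} are disjoint, each induces a connected subgraph, and every pair is joined by at least one edge of G. Contracting each set to a single vertex therefore yields K_{4} as a minor, and since treewidth is minor-monotone, tw(G) ≥ tw(K_{4}) = 3. The upper and lower bounds meet at 3, so that is the treewidth.

Treewidth 3.
Bags: B1 = {a, c, f, h}  B2 = {a, c, d, f}  B3 = {a, c, f, g}  B4 = {a, b, c, f}  B5 = {a, c, e, f}
Tree: B1–B2, B2–B3, B3–B4, B4–B5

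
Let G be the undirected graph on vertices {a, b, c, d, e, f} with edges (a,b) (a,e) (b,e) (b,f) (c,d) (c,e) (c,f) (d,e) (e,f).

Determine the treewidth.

A width-2 tree decomposition is:
Bags: B1 = {b, e, f}  B2 = {c, e, f}  B3 = {c, d, e}  B4 = {a, b, e}
Tree: B1–B2, B2–B3, B1–B4
The largest bag has 3 vertices, giving width 2; this decomposition certifies tw(G) ≤ 2. On the other hand G contains the 3-clique {c, d, e}. A clique must lie in a single bag of any decomposition, so no decomposition can have width below 2. Therefore the treewidth is 2.

2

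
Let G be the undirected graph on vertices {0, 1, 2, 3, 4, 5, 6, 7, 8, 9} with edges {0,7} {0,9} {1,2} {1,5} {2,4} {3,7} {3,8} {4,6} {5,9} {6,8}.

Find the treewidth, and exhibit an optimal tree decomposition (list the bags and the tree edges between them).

Treewidth 2.
One such decomposition:
Bags: B1 = {1, 2, 4}  B2 = {1, 4, 6}  B3 = {1, 6, 8}  B4 = {1, 3, 8}  B5 = {1, 3, 7}  B6 = {0, 1, 7}  B7 = {0, 1, 9}  B8 = {1, 5, 9}
Tree: B1–B2, B2–B3, B3–B4, B4–B5, B5–B6, B6–B7, B7–B8

Every bag has size at most 3, so the width is 3 − 1 = 2 and tw(G) ≤ 2. For the lower bound, G contains the cycle 1–2–4–6–8–3–7–0–9–5–1, so G is not a forest; only forests have treewidth ≤ 1, hence tw(G) ≥ 2. Combining the bounds, tw(G) = 2.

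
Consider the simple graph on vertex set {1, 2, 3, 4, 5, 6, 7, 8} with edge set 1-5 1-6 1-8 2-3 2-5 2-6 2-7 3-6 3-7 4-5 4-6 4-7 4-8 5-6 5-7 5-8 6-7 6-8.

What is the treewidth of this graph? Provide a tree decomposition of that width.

Treewidth 3.
One such decomposition:
Bags: B1 = {2, 5, 6, 7}  B2 = {2, 3, 6, 7}  B3 = {4, 5, 6, 7}  B4 = {4, 5, 6, 8}  B5 = {1, 5, 6, 8}
Tree: B1–B2, B1–B3, B3–B4, B4–B5

Each bag holds 4 vertices, so the decomposition has width 3, which upper-bounds the treewidth. For the lower bound, the 4 vertices {2, 3, 6, 7} are pairwise adjacent, and any tree decomposition puts a clique entirely inside one bag — forcing width ≥ 3. Therefore the treewidth is 3.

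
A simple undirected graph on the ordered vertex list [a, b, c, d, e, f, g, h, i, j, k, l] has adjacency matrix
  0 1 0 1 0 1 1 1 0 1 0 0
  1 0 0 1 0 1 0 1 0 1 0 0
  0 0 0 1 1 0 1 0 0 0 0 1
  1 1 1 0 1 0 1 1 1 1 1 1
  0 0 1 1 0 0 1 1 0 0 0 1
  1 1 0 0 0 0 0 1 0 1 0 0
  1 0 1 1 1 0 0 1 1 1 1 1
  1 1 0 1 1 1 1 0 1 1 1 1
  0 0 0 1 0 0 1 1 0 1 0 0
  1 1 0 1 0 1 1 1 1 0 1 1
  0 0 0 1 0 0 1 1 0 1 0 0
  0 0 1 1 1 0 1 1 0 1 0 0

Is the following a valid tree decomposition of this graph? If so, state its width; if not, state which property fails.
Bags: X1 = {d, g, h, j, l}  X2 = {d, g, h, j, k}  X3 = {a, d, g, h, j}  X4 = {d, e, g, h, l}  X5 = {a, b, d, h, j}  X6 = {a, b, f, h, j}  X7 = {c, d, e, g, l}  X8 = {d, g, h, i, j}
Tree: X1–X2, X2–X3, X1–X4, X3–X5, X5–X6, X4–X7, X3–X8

Checking the three conditions: (i) the bags cover all of {a, b, c, d, e, f, g, h, i, j, k, l}; (ii) for each edge, some bag contains both endpoints; (iii) the bags containing any fixed vertex form a subtree. All hold, so the decomposition is valid with width 5 − 1 = 4.

Yes; width 4.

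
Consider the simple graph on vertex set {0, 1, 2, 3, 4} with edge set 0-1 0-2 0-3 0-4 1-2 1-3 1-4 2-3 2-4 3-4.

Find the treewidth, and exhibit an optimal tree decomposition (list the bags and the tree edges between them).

Treewidth 4.
Bags: B1 = {0, 1, 2, 3, 4}
Tree: (single bag)

With just one bag of size 5, the width is 5 − 1 = 4, so tw(G) ≤ 4. For the lower bound, the 5 vertices {0, 1, 2, 3, 4} are pairwise adjacent, and any tree decomposition puts a clique entirely inside one bag — forcing width ≥ 4. The upper and lower bounds meet at 4, so that is the treewidth.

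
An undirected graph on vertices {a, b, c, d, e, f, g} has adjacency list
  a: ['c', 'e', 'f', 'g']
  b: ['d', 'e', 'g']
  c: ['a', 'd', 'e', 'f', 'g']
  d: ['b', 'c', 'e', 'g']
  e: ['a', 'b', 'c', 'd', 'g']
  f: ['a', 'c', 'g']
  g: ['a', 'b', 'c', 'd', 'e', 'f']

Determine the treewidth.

A width-3 tree decomposition is:
Bags: B1 = {a, c, f, g}  B2 = {a, c, e, g}  B3 = {c, d, e, g}  B4 = {b, d, e, g}
Tree: B1–B2, B2–B3, B3–B4
The largest bag has 4 vertices, giving width 3; this decomposition certifies tw(G) ≤ 3. On the other hand G contains the 4-clique {c, d, e, g}. A clique must lie in a single bag of any decomposition, so no decomposition can have width below 3. Hence tw(G) = 3 exactly.

3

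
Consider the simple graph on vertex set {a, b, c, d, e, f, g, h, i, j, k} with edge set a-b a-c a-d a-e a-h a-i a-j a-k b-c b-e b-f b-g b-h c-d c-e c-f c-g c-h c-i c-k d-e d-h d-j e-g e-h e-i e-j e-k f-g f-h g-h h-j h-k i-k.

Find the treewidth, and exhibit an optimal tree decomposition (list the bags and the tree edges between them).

Each bag holds 5 vertices, so the decomposition has width 4, which upper-bounds the treewidth. For the lower bound, the 5 vertices {a, d, e, h, j} are pairwise adjacent, and any tree decomposition puts a clique entirely inside one bag — forcing width ≥ 4. Therefore the treewidth is 4.

Treewidth 4.
One optimal decomposition is:
Bags: B1 = {a, c, e, h, k}  B2 = {a, b, c, e, h}  B3 = {a, c, e, i, k}  B4 = {a, c, d, e, h}  B5 = {b, c, e, g, h}  B6 = {a, d, e, h, j}  B7 = {b, c, f, g, h}
Tree: B1–B2, B1–B3, B2–B4, B2–B5, B4–B6, B5–B7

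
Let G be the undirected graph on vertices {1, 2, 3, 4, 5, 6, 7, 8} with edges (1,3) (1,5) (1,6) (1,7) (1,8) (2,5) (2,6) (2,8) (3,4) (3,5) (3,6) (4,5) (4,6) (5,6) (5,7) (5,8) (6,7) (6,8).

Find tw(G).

A width-3 tree decomposition is:
Bags: B1 = {1, 5, 6, 8}  B2 = {2, 5, 6, 8}  B3 = {1, 3, 5, 6}  B4 = {1, 5, 6, 7}  B5 = {3, 4, 5, 6}
Tree: B1–B2, B1–B3, B3–B4, B3–B5
The largest bag has 4 vertices, giving width 3; this decomposition certifies tw(G) ≤ 3. For the lower bound, the 4 vertices {1, 5, 6, 8} are pairwise adjacent, and any tree decomposition puts a clique entirely inside one bag — forcing width ≥ 3. Therefore the treewidth is 3.

3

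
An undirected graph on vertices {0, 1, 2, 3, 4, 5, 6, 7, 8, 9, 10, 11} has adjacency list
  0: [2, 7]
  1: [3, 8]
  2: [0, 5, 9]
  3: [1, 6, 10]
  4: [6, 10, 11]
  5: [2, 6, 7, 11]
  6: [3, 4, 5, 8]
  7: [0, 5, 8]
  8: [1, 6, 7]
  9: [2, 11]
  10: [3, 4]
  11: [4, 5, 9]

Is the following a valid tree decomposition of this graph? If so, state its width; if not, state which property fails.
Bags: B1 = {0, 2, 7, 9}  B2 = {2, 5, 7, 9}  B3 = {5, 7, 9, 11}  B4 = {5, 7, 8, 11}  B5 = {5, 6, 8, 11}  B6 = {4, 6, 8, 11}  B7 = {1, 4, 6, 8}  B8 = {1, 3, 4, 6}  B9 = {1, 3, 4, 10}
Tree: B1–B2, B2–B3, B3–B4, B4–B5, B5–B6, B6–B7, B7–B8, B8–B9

Every vertex of G appears in some bag (union = {0, 1, 2, 3, 4, 5, 6, 7, 8, 9, 10, 11}); every edge is covered by a bag; and for each vertex v the set of bags containing v is connected in the bag tree. The decomposition is therefore valid. The largest bag has 4 vertices, so the width is 3.

Yes; width 3.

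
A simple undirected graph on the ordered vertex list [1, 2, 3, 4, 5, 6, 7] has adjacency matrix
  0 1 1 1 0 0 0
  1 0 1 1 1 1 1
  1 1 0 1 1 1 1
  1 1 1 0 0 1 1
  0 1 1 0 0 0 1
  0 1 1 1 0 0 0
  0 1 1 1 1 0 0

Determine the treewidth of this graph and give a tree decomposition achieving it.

Treewidth 3.
Bags: B1 = {2, 3, 4, 7}  B2 = {2, 3, 4, 6}  B3 = {2, 3, 5, 7}  B4 = {1, 2, 3, 4}
Tree: B1–B2, B1–B3, B2–B4

Every bag has size at most 4, so the width is 4 − 1 = 3 and tw(G) ≤ 3. Conversely, {1, 2, 3, 4} is a clique of size 4, and the vertices of any clique must share a bag in every tree decomposition; so some bag has ≥ 4 vertices and tw(G) ≥ 3. Hence tw(G) = 3 exactly.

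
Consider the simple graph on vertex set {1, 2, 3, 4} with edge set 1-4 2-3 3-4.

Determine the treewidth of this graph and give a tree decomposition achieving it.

Treewidth 1.
One optimal decomposition is:
Bags: B1 = {3, 4}  B2 = {2, 3}  B3 = {1, 4}
Tree: B1–B2, B1–B3

Each bag holds 2 vertices, so the decomposition has width 1, which upper-bounds the treewidth. Since G has at least one edge (e.g. 4–3), it is not an edgeless graph, so tw(G) ≥ 1. Combining the bounds, tw(G) = 1.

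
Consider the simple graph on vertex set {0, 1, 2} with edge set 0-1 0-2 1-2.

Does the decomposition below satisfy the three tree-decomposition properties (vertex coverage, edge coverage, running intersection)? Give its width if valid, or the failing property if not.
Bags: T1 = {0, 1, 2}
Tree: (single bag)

Every vertex of G appears in some bag (union = {0, 1, 2}); every edge is covered by a bag; and for each vertex v the set of bags containing v is connected in the bag tree. The decomposition is therefore valid. The largest bag has 3 vertices, so the width is 2.

Yes; width 2.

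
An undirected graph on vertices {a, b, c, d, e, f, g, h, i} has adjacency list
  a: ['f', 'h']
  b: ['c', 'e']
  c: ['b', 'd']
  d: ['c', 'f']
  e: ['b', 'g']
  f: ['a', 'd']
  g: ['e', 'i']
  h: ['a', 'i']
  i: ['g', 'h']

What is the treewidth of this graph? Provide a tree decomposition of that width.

Every bag has size at most 3, so the width is 3 − 1 = 2 and tw(G) ≤ 2. The edges g–e–b–c–d–f–a–h–i–g form a cycle, so G is not a tree and its treewidth is at least 2. Hence tw(G) = 2 exactly.

Treewidth 2.
Bags: B1 = {b, e, g}  B2 = {b, c, g}  B3 = {c, d, g}  B4 = {d, f, g}  B5 = {a, f, g}  B6 = {a, g, h}  B7 = {g, h, i}
Tree: B1–B2, B2–B3, B3–B4, B4–B5, B5–B6, B6–B7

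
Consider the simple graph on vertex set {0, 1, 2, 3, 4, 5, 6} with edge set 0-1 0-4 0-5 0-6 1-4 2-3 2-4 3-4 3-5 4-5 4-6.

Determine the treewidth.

2

A width-2 tree decomposition is:
Bags: B1 = {0, 4, 6}  B2 = {0, 4, 5}  B3 = {0, 1, 4}  B4 = {3, 4, 5}  B5 = {2, 3, 4}
Tree: B1–B2, B1–B3, B2–B4, B4–B5
Each bag holds 3 vertices, so the decomposition has width 2, which upper-bounds the treewidth. On the other hand G contains the 3-clique {0, 1, 4}. A clique must lie in a single bag of any decomposition, so no decomposition can have width below 2. Combining the bounds, tw(G) = 2.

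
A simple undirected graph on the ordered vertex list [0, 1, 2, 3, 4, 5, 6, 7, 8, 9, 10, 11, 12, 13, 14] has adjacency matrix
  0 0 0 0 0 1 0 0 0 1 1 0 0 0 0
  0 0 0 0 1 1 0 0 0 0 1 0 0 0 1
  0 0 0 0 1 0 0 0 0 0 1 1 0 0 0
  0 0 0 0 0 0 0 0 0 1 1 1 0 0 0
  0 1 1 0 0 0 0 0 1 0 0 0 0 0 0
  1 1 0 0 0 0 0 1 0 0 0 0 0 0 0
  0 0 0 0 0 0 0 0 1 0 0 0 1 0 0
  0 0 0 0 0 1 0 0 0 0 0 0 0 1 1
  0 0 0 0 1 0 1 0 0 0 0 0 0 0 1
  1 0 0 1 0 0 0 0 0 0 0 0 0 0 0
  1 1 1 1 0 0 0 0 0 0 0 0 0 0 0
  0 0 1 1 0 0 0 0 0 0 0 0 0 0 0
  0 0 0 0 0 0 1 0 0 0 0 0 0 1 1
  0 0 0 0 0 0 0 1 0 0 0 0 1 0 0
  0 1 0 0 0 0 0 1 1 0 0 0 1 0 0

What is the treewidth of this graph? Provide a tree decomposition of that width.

Treewidth 3.
One such decomposition:
Bags: B1 = {6, 8, 12, 13}  B2 = {8, 12, 13, 14}  B3 = {7, 8, 13, 14}  B4 = {4, 7, 8, 14}  B5 = {1, 4, 7, 14}  B6 = {1, 4, 5, 7}  B7 = {1, 2, 4, 5}  B8 = {1, 2, 5, 10}  B9 = {0, 2, 5, 10}  B10 = {0, 2, 10, 11}  B11 = {0, 3, 10, 11}  B12 = {0, 3, 9, 11}
Tree: B1–B2, B2–B3, B3–B4, B4–B5, B5–B6, B6–B7, B7–B8, B8–B9, B9–B10, B10–B11, B11–B12

Each bag holds 4 vertices, so the decomposition has width 3, which upper-bounds the treewidth. For the lower bound: the 4 vertex sets {6,12,13}, {8}, {14}, {1,4,5,7} are disjoint, each induces a connected subgraph, and every pair is joined by at least one edge of G. Contracting each set to a single vertex therefore yields K_{4} as a minor, and since treewidth is minor-monotone, tw(G) ≥ tw(K_{4}) = 3. Combining the bounds, tw(G) = 3.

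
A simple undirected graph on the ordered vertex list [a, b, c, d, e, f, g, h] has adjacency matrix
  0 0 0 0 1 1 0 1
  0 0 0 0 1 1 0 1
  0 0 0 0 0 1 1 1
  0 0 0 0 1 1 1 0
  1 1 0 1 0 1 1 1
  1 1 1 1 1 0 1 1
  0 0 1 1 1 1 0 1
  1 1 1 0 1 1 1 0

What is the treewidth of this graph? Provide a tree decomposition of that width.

The largest bag has 4 vertices, giving width 3; this decomposition certifies tw(G) ≤ 3. Conversely, {d, e, f, g} is a clique of size 4, and the vertices of any clique must share a bag in every tree decomposition; so some bag has ≥ 4 vertices and tw(G) ≥ 3. The upper and lower bounds meet at 3, so that is the treewidth.

Treewidth 3.
Bags: B1 = {e, f, g, h}  B2 = {d, e, f, g}  B3 = {c, f, g, h}  B4 = {a, e, f, h}  B5 = {b, e, f, h}
Tree: B1–B2, B1–B3, B1–B4, B4–B5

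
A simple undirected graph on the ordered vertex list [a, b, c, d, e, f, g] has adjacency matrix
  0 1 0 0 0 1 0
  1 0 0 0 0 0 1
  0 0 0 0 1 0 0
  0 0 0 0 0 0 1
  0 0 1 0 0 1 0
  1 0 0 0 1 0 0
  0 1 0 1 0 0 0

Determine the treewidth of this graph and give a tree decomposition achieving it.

Treewidth 1.
Bags: B1 = {d, g}  B2 = {b, g}  B3 = {a, b}  B4 = {a, f}  B5 = {e, f}  B6 = {c, e}
Tree: B1–B2, B2–B3, B3–B4, B4–B5, B5–B6

The largest bag has 2 vertices, giving width 1; this decomposition certifies tw(G) ≤ 1. G has an edge, so its treewidth is at least 1. Hence tw(G) = 1 exactly.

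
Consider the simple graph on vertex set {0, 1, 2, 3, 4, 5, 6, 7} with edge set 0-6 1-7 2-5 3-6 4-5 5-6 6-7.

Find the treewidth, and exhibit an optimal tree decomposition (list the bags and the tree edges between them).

Treewidth 1.
One such decomposition:
Bags: B1 = {5, 6}  B2 = {2, 5}  B3 = {6, 7}  B4 = {1, 7}  B5 = {0, 6}  B6 = {4, 5}  B7 = {3, 6}
Tree: B1–B2, B1–B3, B3–B4, B1–B5, B1–B6, B3–B7

Every bag has size at most 2, so the width is 2 − 1 = 1 and tw(G) ≤ 1. G has an edge, so its treewidth is at least 1. The upper and lower bounds meet at 1, so that is the treewidth.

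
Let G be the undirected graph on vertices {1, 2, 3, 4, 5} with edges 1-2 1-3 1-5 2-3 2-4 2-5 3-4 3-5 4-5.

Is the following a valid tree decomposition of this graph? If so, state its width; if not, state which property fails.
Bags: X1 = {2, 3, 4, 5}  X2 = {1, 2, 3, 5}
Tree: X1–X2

Yes; width 3.

Checking the three conditions: (i) the bags cover all of {1, 2, 3, 4, 5}; (ii) for each edge, some bag contains both endpoints; (iii) the bags containing any fixed vertex form a subtree. All hold, so the decomposition is valid with width 4 − 1 = 3.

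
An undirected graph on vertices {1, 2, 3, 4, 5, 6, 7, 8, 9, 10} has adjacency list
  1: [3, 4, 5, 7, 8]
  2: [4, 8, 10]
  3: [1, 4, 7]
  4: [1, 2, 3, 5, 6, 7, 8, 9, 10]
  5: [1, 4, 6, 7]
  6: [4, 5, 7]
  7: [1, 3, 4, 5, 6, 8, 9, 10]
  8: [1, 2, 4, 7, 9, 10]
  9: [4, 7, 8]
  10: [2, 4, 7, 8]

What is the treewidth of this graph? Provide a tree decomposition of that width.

The largest bag has 4 vertices, giving width 3; this decomposition certifies tw(G) ≤ 3. On the other hand G contains the 4-clique {2, 4, 8, 10}. A clique must lie in a single bag of any decomposition, so no decomposition can have width below 3. The upper and lower bounds meet at 3, so that is the treewidth.

Treewidth 3.
One such decomposition:
Bags: B1 = {4, 7, 8, 9}  B2 = {1, 4, 7, 8}  B3 = {1, 4, 5, 7}  B4 = {4, 7, 8, 10}  B5 = {2, 4, 8, 10}  B6 = {4, 5, 6, 7}  B7 = {1, 3, 4, 7}
Tree: B1–B2, B2–B3, B1–B4, B4–B5, B3–B6, B2–B7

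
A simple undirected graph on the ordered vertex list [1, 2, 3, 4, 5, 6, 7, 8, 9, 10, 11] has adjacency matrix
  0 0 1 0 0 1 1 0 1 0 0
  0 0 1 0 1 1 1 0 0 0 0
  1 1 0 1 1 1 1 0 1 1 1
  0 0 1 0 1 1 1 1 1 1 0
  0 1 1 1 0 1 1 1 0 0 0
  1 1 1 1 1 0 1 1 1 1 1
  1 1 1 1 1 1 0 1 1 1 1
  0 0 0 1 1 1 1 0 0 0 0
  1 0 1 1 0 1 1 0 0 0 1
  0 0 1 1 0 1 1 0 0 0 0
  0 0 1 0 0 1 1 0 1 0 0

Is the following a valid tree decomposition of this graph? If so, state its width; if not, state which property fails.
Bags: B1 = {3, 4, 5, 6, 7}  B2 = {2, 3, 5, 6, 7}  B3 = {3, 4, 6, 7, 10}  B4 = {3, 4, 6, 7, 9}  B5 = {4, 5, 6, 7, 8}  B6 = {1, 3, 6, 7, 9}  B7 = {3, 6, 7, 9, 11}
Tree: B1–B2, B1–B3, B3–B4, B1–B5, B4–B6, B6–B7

Vertex coverage: the bags together contain {1, 2, 3, 4, 5, 6, 7, 8, 9, 10, 11}, the full vertex set. Edge coverage: each edge of G has both endpoints in at least one bag. Running intersection: for every vertex, the bags containing it form a connected subtree. All three properties hold, so this is a valid tree decomposition of width max|bag| − 1 = 4, and hence tw(G) ≤ 4.

Yes; width 4.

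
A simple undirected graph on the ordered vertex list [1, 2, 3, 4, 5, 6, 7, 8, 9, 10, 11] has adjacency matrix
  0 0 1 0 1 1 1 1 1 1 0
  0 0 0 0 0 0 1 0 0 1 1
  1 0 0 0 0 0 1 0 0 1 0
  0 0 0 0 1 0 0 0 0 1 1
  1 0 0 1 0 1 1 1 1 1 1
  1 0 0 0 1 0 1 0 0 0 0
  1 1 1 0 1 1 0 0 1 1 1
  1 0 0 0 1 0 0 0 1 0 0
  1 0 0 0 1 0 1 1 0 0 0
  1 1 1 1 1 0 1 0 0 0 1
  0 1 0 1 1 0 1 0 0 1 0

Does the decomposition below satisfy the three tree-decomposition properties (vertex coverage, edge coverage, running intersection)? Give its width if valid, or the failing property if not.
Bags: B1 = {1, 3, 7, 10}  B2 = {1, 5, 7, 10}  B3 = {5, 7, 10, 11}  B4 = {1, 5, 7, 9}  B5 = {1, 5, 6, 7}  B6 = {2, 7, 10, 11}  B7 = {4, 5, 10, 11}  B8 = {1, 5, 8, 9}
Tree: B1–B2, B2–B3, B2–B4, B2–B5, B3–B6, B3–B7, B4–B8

Yes; width 3.

Checking the three conditions: (i) the bags cover all of {1, 2, 3, 4, 5, 6, 7, 8, 9, 10, 11}; (ii) for each edge, some bag contains both endpoints; (iii) the bags containing any fixed vertex form a subtree. All hold, so the decomposition is valid with width 4 − 1 = 3.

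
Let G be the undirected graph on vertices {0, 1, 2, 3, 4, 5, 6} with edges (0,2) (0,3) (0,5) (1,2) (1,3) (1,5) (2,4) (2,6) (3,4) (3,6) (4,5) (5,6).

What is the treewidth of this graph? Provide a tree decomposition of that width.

Treewidth 3.
One such decomposition:
Bags: B1 = {0, 2, 3, 5}  B2 = {1, 2, 3, 5}  B3 = {2, 3, 4, 5}  B4 = {2, 3, 5, 6}
Tree: B1–B2, B2–B3, B3–B4

The largest bag has 4 vertices, giving width 3; this decomposition certifies tw(G) ≤ 3. For the lower bound: the 4 vertex sets {0,2}, {1,3}, {5}, {4} are disjoint, each induces a connected subgraph, and every pair is joined by at least one edge of G. Contracting each set to a single vertex therefore yields K_{4} as a minor, and since treewidth is minor-monotone, tw(G) ≥ tw(K_{4}) = 3. Therefore the treewidth is 3.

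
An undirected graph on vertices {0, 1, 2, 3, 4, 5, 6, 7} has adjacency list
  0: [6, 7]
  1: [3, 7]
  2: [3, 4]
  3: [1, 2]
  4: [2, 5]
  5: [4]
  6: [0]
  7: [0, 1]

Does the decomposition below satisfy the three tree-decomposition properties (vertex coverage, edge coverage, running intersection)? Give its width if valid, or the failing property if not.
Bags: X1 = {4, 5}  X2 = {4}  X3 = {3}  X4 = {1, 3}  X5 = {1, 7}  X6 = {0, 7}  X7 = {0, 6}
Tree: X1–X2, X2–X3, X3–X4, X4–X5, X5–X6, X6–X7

No — vertex 2 appears in no bag.

A tree decomposition must satisfy three properties: every vertex lies in some bag; for every edge, both endpoints lie together in some bag; and for every vertex, the bags containing it form a connected subtree. Here vertex 2 appears in no bag, so the decomposition is invalid.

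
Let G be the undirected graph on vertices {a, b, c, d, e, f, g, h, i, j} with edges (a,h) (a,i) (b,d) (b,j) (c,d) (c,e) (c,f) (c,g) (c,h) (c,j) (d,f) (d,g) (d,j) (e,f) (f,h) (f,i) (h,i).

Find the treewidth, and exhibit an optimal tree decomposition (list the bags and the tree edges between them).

Treewidth 2.
One such decomposition:
Bags: B1 = {c, d, f}  B2 = {c, f, h}  B3 = {c, e, f}  B4 = {c, d, g}  B5 = {c, d, j}  B6 = {f, h, i}  B7 = {b, d, j}  B8 = {a, h, i}
Tree: B1–B2, B1–B3, B1–B4, B1–B5, B2–B6, B5–B7, B6–B8

Each bag holds 3 vertices, so the decomposition has width 2, which upper-bounds the treewidth. On the other hand G contains the 3-clique {c, d, g}. A clique must lie in a single bag of any decomposition, so no decomposition can have width below 2. Combining the bounds, tw(G) = 2.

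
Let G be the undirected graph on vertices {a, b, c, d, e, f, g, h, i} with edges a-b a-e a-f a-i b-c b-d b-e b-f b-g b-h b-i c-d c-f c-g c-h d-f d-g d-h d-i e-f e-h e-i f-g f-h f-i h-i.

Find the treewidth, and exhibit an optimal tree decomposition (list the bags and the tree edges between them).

Every bag has size at most 5, so the width is 5 − 1 = 4 and tw(G) ≤ 4. Conversely, {b, c, d, f, g} is a clique of size 5, and the vertices of any clique must share a bag in every tree decomposition; so some bag has ≥ 5 vertices and tw(G) ≥ 4. Therefore the treewidth is 4.

Treewidth 4.
One optimal decomposition is:
Bags: B1 = {b, c, d, f, g}  B2 = {b, c, d, f, h}  B3 = {b, d, f, h, i}  B4 = {b, e, f, h, i}  B5 = {a, b, e, f, i}
Tree: B1–B2, B2–B3, B3–B4, B4–B5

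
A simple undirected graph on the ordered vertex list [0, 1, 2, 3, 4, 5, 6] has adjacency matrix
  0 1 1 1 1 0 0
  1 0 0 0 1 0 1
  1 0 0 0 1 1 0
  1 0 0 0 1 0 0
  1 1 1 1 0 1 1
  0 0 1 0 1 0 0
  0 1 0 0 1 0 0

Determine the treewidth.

A width-2 tree decomposition is:
Bags: B1 = {1, 4, 6}  B2 = {0, 1, 4}  B3 = {0, 3, 4}  B4 = {0, 2, 4}  B5 = {2, 4, 5}
Tree: B1–B2, B2–B3, B3–B4, B4–B5
Every bag has size at most 3, so the width is 3 − 1 = 2 and tw(G) ≤ 2. On the other hand G contains the 3-clique {0, 1, 4}. A clique must lie in a single bag of any decomposition, so no decomposition can have width below 2. Therefore the treewidth is 2.

2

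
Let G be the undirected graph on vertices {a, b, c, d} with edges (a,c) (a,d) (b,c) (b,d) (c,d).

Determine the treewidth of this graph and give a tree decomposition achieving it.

The largest bag has 3 vertices, giving width 2; this decomposition certifies tw(G) ≤ 2. For the lower bound, the 3 vertices {a, c, d} are pairwise adjacent, and any tree decomposition puts a clique entirely inside one bag — forcing width ≥ 2. Combining the bounds, tw(G) = 2.

Treewidth 2.
One optimal decomposition is:
Bags: B1 = {b, c, d}  B2 = {a, c, d}
Tree: B1–B2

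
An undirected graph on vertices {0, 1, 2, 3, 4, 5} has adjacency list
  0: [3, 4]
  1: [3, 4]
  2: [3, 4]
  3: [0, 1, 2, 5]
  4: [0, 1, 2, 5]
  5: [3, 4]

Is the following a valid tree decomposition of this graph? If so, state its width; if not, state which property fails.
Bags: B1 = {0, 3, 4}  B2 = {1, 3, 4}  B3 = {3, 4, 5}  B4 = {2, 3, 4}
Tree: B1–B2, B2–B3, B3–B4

Yes; width 2.

Checking the three conditions: (i) the bags cover all of {0, 1, 2, 3, 4, 5}; (ii) for each edge, some bag contains both endpoints; (iii) the bags containing any fixed vertex form a subtree. All hold, so the decomposition is valid with width 3 − 1 = 2.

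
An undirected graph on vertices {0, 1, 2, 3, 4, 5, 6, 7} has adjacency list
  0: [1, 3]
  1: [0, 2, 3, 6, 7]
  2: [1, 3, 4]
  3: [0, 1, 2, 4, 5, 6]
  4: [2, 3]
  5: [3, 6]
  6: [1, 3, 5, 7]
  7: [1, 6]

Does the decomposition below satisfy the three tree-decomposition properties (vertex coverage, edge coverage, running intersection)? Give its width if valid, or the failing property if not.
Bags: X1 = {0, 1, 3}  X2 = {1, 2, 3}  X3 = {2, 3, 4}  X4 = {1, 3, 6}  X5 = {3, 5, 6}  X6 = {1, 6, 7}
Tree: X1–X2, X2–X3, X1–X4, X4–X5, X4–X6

Yes; width 2.

Vertex coverage: the bags together contain {0, 1, 2, 3, 4, 5, 6, 7}, the full vertex set. Edge coverage: each edge of G has both endpoints in at least one bag. Running intersection: for every vertex, the bags containing it form a connected subtree. All three properties hold, so this is a valid tree decomposition of width max|bag| − 1 = 2, and hence tw(G) ≤ 2.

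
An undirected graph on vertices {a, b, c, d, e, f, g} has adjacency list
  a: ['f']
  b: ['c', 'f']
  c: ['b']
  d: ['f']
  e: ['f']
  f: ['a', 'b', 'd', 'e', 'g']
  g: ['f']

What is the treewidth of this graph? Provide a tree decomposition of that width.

Each bag holds 2 vertices, so the decomposition has width 1, which upper-bounds the treewidth. G has an edge, so its treewidth is at least 1. Combining the bounds, tw(G) = 1.

Treewidth 1.
One optimal decomposition is:
Bags: B1 = {b, f}  B2 = {a, f}  B3 = {b, c}  B4 = {d, f}  B5 = {e, f}  B6 = {f, g}
Tree: B1–B2, B1–B3, B2–B4, B1–B5, B4–B6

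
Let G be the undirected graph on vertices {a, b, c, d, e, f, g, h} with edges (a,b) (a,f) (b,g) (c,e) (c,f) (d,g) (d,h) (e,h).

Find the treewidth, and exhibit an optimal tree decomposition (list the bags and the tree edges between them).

Treewidth 2.
One optimal decomposition is:
Bags: B1 = {c, e, f}  B2 = {e, f, h}  B3 = {d, f, h}  B4 = {d, f, g}  B5 = {b, f, g}  B6 = {a, b, f}
Tree: B1–B2, B2–B3, B3–B4, B4–B5, B5–B6

The largest bag has 3 vertices, giving width 2; this decomposition certifies tw(G) ≤ 2. For the lower bound, G contains the cycle f–c–e–h–d–g–b–a–f, so G is not a forest; only forests have treewidth ≤ 1, hence tw(G) ≥ 2. Therefore the treewidth is 2.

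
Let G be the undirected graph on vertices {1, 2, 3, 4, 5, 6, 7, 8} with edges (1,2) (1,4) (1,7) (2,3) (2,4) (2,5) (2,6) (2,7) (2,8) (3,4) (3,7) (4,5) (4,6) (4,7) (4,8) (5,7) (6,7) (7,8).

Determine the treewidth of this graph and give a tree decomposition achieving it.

Treewidth 3.
One such decomposition:
Bags: B1 = {1, 2, 4, 7}  B2 = {2, 4, 7, 8}  B3 = {2, 4, 6, 7}  B4 = {2, 3, 4, 7}  B5 = {2, 4, 5, 7}
Tree: B1–B2, B2–B3, B1–B4, B1–B5

Each bag holds 4 vertices, so the decomposition has width 3, which upper-bounds the treewidth. On the other hand G contains the 4-clique {1, 2, 4, 7}. A clique must lie in a single bag of any decomposition, so no decomposition can have width below 3. The upper and lower bounds meet at 3, so that is the treewidth.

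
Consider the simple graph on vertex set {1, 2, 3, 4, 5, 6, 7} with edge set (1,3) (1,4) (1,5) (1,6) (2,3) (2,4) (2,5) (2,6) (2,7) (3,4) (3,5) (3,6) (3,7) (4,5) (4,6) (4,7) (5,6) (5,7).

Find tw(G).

A width-4 tree decomposition is:
Bags: B1 = {1, 3, 4, 5, 6}  B2 = {2, 3, 4, 5, 6}  B3 = {2, 3, 4, 5, 7}
Tree: B1–B2, B2–B3
Every bag has size at most 5, so the width is 5 − 1 = 4 and tw(G) ≤ 4. On the other hand G contains the 5-clique {1, 3, 4, 5, 6}. A clique must lie in a single bag of any decomposition, so no decomposition can have width below 4. The upper and lower bounds meet at 4, so that is the treewidth.

4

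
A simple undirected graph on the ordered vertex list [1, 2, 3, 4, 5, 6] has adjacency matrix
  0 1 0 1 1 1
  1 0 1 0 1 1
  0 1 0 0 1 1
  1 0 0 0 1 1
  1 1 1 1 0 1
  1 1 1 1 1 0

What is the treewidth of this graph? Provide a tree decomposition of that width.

Treewidth 3.
One optimal decomposition is:
Bags: B1 = {2, 3, 5, 6}  B2 = {1, 2, 5, 6}  B3 = {1, 4, 5, 6}
Tree: B1–B2, B2–B3

The largest bag has 4 vertices, giving width 3; this decomposition certifies tw(G) ≤ 3. Conversely, {1, 2, 5, 6} is a clique of size 4, and the vertices of any clique must share a bag in every tree decomposition; so some bag has ≥ 4 vertices and tw(G) ≥ 3. Therefore the treewidth is 3.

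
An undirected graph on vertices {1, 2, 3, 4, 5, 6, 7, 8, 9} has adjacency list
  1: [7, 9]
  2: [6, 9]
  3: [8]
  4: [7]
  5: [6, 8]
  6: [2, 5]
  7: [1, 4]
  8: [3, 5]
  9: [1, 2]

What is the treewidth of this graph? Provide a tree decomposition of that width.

Treewidth 1.
Bags: B1 = {4, 7}  B2 = {1, 7}  B3 = {1, 9}  B4 = {2, 9}  B5 = {2, 6}  B6 = {5, 6}  B7 = {5, 8}  B8 = {3, 8}
Tree: B1–B2, B2–B3, B3–B4, B4–B5, B5–B6, B6–B7, B7–B8

Each bag holds 2 vertices, so the decomposition has width 1, which upper-bounds the treewidth. G has an edge, so its treewidth is at least 1. Therefore the treewidth is 1.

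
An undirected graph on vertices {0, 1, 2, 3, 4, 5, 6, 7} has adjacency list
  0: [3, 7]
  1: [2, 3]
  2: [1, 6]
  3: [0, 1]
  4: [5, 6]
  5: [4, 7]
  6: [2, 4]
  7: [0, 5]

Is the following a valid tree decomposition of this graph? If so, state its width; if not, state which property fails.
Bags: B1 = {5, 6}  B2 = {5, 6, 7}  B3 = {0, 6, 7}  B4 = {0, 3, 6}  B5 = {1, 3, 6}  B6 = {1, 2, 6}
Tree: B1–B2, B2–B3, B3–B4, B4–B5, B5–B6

A tree decomposition must satisfy three properties: every vertex lies in some bag; for every edge, both endpoints lie together in some bag; and for every vertex, the bags containing it form a connected subtree. Here vertex 4 appears in no bag, so the decomposition is invalid.

No — vertex 4 appears in no bag.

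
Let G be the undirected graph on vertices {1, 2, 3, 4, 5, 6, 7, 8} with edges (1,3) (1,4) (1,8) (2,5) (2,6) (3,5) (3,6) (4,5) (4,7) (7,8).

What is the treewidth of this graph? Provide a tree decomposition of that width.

Each bag holds 3 vertices, so the decomposition has width 2, which upper-bounds the treewidth. Since 2–6–3–5–2 is a cycle in G, G is not acyclic. Forests are exactly the graphs of treewidth ≤ 1, so tw(G) ≥ 2. Combining the bounds, tw(G) = 2.

Treewidth 2.
One optimal decomposition is:
Bags: B1 = {2, 5, 6}  B2 = {3, 5, 6}  B3 = {3, 4, 5}  B4 = {1, 3, 4}  B5 = {1, 4, 7}  B6 = {1, 7, 8}
Tree: B1–B2, B2–B3, B3–B4, B4–B5, B5–B6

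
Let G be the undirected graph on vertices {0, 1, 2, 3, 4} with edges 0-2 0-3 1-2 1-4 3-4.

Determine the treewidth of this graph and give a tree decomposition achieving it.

Each bag holds 3 vertices, so the decomposition has width 2, which upper-bounds the treewidth. Since 3–4–1–2–0–3 is a cycle in G, G is not acyclic. Forests are exactly the graphs of treewidth ≤ 1, so tw(G) ≥ 2. Therefore the treewidth is 2.

Treewidth 2.
One optimal decomposition is:
Bags: B1 = {1, 3, 4}  B2 = {1, 2, 3}  B3 = {0, 2, 3}
Tree: B1–B2, B2–B3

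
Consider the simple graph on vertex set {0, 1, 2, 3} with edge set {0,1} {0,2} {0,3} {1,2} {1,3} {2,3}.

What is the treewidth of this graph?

3

A width-3 tree decomposition is:
Bags: B1 = {0, 1, 2, 3}
Tree: (single bag)
A single bag containing all 4 vertices is trivially a valid decomposition of width 3. Conversely, {0, 1, 2, 3} is a clique of size 4, and the vertices of any clique must share a bag in every tree decomposition; so some bag has ≥ 4 vertices and tw(G) ≥ 3. Combining the bounds, tw(G) = 3.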